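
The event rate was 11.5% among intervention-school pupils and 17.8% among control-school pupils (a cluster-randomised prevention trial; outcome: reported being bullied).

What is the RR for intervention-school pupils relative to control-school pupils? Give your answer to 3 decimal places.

RR = 0.1150 / 0.1780 = 0.646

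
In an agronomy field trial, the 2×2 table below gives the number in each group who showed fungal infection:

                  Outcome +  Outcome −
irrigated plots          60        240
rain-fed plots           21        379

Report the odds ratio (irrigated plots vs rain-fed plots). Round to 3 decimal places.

OR = (60 × 379) / (240 × 21) = 22740/5040 ≈ 4.512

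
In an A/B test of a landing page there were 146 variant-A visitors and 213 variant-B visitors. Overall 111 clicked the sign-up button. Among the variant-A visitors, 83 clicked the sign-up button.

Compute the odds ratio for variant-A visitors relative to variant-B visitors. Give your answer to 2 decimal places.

OR ≈ 8.70

variant-A visitors without the outcome: 146 − 83 = 63
variant-B visitors with the outcome: 111 − 83 = 28
variant-B visitors without the outcome: 213 − 28 = 185
OR = (83 × 185) / (63 × 28) = 15355/1764 ≈ 8.70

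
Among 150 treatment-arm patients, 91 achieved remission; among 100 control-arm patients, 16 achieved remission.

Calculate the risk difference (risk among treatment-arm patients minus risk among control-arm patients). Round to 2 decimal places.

risk, treatment-arm patients = 91/150 = 0.6067
risk, control-arm patients = 16/100 = 0.1600
risk difference = 0.6067 − 0.1600 = 0.45

RD ≈ 0.45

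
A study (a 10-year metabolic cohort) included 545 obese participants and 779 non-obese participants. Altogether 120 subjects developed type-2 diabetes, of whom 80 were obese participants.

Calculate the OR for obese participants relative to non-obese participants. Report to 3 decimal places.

obese participants without the outcome: 545 − 80 = 465
non-obese participants with the outcome: 120 − 80 = 40
non-obese participants without the outcome: 779 − 40 = 739
OR = (80 × 739) / (465 × 40) = 59120/18600 ≈ 3.178

OR = 3.178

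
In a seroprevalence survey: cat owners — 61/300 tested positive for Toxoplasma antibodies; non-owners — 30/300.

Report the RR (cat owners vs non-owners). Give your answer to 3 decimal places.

2.033

risk, cat owners = 61/300 = 0.2033
risk, non-owners = 30/300 = 0.1000
RR = 0.2033 / 0.1000 = 2.033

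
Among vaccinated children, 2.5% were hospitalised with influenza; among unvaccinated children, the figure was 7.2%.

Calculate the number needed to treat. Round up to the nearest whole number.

absolute risk difference = 0.047000
1 / 0.047000 = 21.277 → round up → 22

22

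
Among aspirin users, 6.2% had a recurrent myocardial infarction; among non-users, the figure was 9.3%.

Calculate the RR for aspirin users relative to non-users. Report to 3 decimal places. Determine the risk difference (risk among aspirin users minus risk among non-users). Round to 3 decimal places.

RR = 0.667; RD = -0.031

RR = 0.0620 / 0.0930 = 0.667
risk difference = 0.0620 − 0.0930 = -0.031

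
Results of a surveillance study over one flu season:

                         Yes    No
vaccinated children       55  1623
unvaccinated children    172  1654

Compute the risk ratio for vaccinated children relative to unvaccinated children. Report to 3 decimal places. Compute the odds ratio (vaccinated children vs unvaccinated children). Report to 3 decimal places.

risk, vaccinated children = 55/1678 = 0.03278
risk, unvaccinated children = 172/1826 = 0.09419
RR = 0.03278 / 0.09419 = 0.348
odds, vaccinated children = 55/1623 = 0.03389
odds, unvaccinated children = 172/1654 = 0.10399
OR = 0.03389 / 0.10399 = 0.326

RR = 0.348; OR = 0.326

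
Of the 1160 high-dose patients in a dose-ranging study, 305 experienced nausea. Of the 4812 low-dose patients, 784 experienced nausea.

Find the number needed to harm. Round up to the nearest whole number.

NNH = 10

risk, high-dose patients = 305/1160 = 0.262931
risk, low-dose patients = 784/4812 = 0.162926
absolute risk difference = 0.100005
1 / 0.100005 = 10.000 → round up → 10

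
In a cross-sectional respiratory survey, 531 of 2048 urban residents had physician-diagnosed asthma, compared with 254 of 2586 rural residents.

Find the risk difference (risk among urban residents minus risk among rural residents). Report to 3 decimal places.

0.161

risk, urban residents = 531/2048 = 0.2593
risk, rural residents = 254/2586 = 0.0982
risk difference = 0.2593 − 0.0982 = 0.161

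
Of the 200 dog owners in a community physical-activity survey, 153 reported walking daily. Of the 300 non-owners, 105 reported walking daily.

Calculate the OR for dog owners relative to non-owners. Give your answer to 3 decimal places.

OR = (153 × 195) / (47 × 105) = 29835/4935 ≈ 6.046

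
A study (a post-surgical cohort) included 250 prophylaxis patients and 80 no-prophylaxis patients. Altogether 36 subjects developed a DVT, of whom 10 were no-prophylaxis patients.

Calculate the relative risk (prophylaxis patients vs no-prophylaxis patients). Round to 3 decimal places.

RR = 0.832

prophylaxis patients with the outcome: 36 − 10 = 26
prophylaxis patients without the outcome: 250 − 26 = 224
no-prophylaxis patients without the outcome: 80 − 10 = 70
risk, prophylaxis patients = 26/250 = 0.1040
risk, no-prophylaxis patients = 10/80 = 0.1250
RR = 0.1040 / 0.1250 = 0.832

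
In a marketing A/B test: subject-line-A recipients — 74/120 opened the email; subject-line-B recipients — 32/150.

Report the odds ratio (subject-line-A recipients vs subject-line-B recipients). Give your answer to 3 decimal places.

odds, subject-line-A recipients = 74/46 = 1.6087
odds, subject-line-B recipients = 32/118 = 0.2712
OR = 1.6087 / 0.2712 = 5.932

OR: 5.932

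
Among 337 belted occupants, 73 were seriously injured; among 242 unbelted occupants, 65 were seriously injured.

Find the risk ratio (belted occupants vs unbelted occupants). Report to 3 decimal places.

RR ≈ 0.806

risk, belted occupants = 73/337 = 0.2166
risk, unbelted occupants = 65/242 = 0.2686
RR = 0.2166 / 0.2686 = 0.806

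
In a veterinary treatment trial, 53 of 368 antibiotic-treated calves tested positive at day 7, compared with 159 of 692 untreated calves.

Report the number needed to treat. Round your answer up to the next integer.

risk, antibiotic-treated calves = 53/368 = 0.144022
risk, untreated calves = 159/692 = 0.229769
absolute risk difference = 0.085747
1 / 0.085747 = 11.662 → round up → 12

NNT ≈ 12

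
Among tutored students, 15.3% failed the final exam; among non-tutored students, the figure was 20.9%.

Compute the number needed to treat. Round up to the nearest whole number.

18

absolute risk difference = 0.056000
1 / 0.056000 = 17.857 → round up → 18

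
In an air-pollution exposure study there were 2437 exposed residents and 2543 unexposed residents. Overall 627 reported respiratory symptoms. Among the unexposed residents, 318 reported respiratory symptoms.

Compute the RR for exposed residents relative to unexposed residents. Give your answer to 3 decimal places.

exposed residents with the outcome: 627 − 318 = 309
exposed residents without the outcome: 2437 − 309 = 2128
unexposed residents without the outcome: 2543 − 318 = 2225
risk, exposed residents = 309/2437 = 0.1268
risk, unexposed residents = 318/2543 = 0.1250
RR = 0.1268 / 0.1250 = 1.014

1.014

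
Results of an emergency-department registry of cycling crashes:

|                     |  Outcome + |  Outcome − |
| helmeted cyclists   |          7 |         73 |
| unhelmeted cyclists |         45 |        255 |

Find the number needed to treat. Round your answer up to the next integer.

NNT ≈ 16

risk, helmeted cyclists = 7/80 = 0.087500
risk, unhelmeted cyclists = 45/300 = 0.150000
absolute risk difference = 0.062500
1 / 0.062500 = 16.000 → round up → 16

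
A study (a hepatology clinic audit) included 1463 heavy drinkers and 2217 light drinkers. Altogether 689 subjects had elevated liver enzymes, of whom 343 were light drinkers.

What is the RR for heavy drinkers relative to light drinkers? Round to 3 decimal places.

RR = 1.529

heavy drinkers with the outcome: 689 − 343 = 346
heavy drinkers without the outcome: 1463 − 346 = 1117
light drinkers without the outcome: 2217 − 343 = 1874
risk, heavy drinkers = 346/1463 = 0.2365
risk, light drinkers = 343/2217 = 0.1547
RR = 0.2365 / 0.1547 = 1.529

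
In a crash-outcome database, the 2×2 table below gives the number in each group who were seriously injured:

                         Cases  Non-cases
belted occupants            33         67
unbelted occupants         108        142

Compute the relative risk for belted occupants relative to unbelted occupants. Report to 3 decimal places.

RR = 0.764

risk, belted occupants = 33/100 = 0.3300
risk, unbelted occupants = 108/250 = 0.4320
RR = 0.3300 / 0.4320 = 0.764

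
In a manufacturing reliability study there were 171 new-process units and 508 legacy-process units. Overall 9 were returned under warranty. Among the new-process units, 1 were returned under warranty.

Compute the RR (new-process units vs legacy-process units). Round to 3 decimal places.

new-process units without the outcome: 171 − 1 = 170
legacy-process units with the outcome: 9 − 1 = 8
legacy-process units without the outcome: 508 − 8 = 500
risk, new-process units = 1/171 = 0.00585
risk, legacy-process units = 8/508 = 0.01575
RR = 0.00585 / 0.01575 = 0.371

0.371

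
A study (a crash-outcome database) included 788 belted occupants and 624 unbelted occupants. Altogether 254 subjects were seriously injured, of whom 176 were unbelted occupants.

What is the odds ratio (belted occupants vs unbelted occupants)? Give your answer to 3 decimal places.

0.280

belted occupants with the outcome: 254 − 176 = 78
belted occupants without the outcome: 788 − 78 = 710
unbelted occupants without the outcome: 624 − 176 = 448
OR = (78 × 448) / (710 × 176) = 34944/124960 ≈ 0.280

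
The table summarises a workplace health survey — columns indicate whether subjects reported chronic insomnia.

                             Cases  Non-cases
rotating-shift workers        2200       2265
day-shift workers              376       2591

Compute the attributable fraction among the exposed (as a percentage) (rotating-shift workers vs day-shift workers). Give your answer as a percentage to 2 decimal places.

risk, rotating-shift workers = 2200/4465 = 0.4927
risk, day-shift workers = 376/2967 = 0.1267
AR% = (0.4927 − 0.1267) / 0.4927 = 0.7428 → 74.28%

74.28%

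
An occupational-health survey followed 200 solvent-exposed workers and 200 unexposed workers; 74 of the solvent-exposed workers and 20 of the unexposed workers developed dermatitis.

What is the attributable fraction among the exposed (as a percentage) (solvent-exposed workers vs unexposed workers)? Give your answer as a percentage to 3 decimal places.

AR%: 72.973%

risk, solvent-exposed workers = 74/200 = 0.3700
risk, unexposed workers = 20/200 = 0.1000
AR% = (0.3700 − 0.1000) / 0.3700 = 0.7297 → 72.973%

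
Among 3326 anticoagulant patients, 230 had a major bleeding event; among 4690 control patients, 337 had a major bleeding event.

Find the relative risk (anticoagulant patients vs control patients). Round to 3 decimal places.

0.962

risk, anticoagulant patients = 230/3326 = 0.0692
risk, control patients = 337/4690 = 0.0719
RR = 0.0692 / 0.0719 = 0.962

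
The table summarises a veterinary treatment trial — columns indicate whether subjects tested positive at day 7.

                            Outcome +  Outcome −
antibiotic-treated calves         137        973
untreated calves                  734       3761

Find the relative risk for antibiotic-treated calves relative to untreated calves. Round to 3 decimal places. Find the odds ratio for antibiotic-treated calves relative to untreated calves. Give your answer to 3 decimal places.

RR = 0.756; OR = 0.721

risk, antibiotic-treated calves = 137/1110 = 0.1234
risk, untreated calves = 734/4495 = 0.1633
RR = 0.1234 / 0.1633 = 0.756
odds, antibiotic-treated calves = 137/973 = 0.1408
odds, untreated calves = 734/3761 = 0.1952
OR = 0.1408 / 0.1952 = 0.721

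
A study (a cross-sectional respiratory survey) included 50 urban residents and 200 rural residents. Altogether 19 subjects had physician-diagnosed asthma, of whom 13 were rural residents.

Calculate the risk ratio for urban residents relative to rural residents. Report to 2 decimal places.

RR = 1.85

urban residents with the outcome: 19 − 13 = 6
urban residents without the outcome: 50 − 6 = 44
rural residents without the outcome: 200 − 13 = 187
risk, urban residents = 6/50 = 0.1200
risk, rural residents = 13/200 = 0.0650
RR = 0.1200 / 0.0650 = 1.85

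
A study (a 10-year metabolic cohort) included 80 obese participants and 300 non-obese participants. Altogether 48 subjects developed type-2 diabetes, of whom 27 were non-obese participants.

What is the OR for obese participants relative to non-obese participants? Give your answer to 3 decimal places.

3.599

obese participants with the outcome: 48 − 27 = 21
obese participants without the outcome: 80 − 21 = 59
non-obese participants without the outcome: 300 − 27 = 273
odds, obese participants = 21/59 = 0.3559
odds, non-obese participants = 27/273 = 0.0989
OR = 0.3559 / 0.0989 = 3.599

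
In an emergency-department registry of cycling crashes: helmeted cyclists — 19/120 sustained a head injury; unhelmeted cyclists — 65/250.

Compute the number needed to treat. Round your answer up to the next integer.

risk, helmeted cyclists = 19/120 = 0.158333
risk, unhelmeted cyclists = 65/250 = 0.260000
absolute risk difference = 0.101667
1 / 0.101667 = 9.836 → round up → 10

10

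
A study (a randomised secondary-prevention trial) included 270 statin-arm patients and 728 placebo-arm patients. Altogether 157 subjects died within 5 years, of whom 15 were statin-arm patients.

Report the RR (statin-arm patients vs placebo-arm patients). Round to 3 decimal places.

0.285

statin-arm patients without the outcome: 270 − 15 = 255
placebo-arm patients with the outcome: 157 − 15 = 142
placebo-arm patients without the outcome: 728 − 142 = 586
risk, statin-arm patients = 15/270 = 0.0556
risk, placebo-arm patients = 142/728 = 0.1951
RR = 0.0556 / 0.1951 = 0.285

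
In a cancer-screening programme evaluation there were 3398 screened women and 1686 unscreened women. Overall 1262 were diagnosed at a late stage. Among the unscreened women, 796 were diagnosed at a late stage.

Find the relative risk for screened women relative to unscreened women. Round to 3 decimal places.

screened women with the outcome: 1262 − 796 = 466
screened women without the outcome: 3398 − 466 = 2932
unscreened women without the outcome: 1686 − 796 = 890
risk, screened women = 466/3398 = 0.1371
risk, unscreened women = 796/1686 = 0.4721
RR = 0.1371 / 0.4721 = 0.290

RR: 0.290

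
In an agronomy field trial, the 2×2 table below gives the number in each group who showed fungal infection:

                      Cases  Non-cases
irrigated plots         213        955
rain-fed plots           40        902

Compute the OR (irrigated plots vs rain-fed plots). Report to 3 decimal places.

odds, irrigated plots = 213/955 = 0.22304
odds, rain-fed plots = 40/902 = 0.04435
OR = 0.22304 / 0.04435 = 5.029

5.029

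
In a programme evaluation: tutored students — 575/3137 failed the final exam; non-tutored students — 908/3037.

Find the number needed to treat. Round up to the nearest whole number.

risk, tutored students = 575/3137 = 0.183296
risk, non-tutored students = 908/3037 = 0.298979
absolute risk difference = 0.115683
1 / 0.115683 = 8.644 → round up → 9

9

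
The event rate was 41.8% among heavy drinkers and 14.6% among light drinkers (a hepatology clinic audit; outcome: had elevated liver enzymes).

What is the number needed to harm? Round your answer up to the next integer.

absolute risk difference = 0.272000
1 / 0.272000 = 3.676 → round up → 4

NNH: 4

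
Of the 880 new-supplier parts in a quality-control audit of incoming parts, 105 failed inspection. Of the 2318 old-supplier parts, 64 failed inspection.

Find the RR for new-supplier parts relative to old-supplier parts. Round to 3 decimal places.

RR: 4.322

risk, new-supplier parts = 105/880 = 0.11932
risk, old-supplier parts = 64/2318 = 0.02761
RR = 0.11932 / 0.02761 = 4.322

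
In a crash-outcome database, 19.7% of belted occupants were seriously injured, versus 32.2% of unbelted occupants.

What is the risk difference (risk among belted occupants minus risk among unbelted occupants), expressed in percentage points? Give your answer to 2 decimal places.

-12.50

risk difference = 0.1970 − 0.3220 = -0.1250 → -12.50 percentage points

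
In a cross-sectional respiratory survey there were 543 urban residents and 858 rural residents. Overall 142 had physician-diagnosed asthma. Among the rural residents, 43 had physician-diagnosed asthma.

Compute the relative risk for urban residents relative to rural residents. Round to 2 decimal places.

urban residents with the outcome: 142 − 43 = 99
urban residents without the outcome: 543 − 99 = 444
rural residents without the outcome: 858 − 43 = 815
risk, urban residents = 99/543 = 0.1823
risk, rural residents = 43/858 = 0.0501
RR = 0.1823 / 0.0501 = 3.64

RR ≈ 3.64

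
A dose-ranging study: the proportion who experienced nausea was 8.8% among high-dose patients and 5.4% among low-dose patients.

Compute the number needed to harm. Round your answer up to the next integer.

NNH = 30

absolute risk difference = 0.034000
1 / 0.034000 = 29.412 → round up → 30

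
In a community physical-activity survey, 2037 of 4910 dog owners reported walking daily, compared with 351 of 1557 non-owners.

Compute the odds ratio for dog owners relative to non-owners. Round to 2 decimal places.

OR = (2037 × 1206) / (2873 × 351) = 2456622/1008423 ≈ 2.44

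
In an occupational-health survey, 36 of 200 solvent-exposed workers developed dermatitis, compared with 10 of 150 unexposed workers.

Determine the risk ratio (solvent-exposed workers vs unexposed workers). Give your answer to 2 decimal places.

risk, solvent-exposed workers = 36/200 = 0.1800
risk, unexposed workers = 10/150 = 0.0667
RR = 0.1800 / 0.0667 = 2.70

2.70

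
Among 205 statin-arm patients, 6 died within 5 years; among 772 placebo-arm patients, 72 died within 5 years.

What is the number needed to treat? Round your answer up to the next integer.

risk, statin-arm patients = 6/205 = 0.029268
risk, placebo-arm patients = 72/772 = 0.093264
absolute risk difference = 0.063996
1 / 0.063996 = 15.626 → round up → 16

16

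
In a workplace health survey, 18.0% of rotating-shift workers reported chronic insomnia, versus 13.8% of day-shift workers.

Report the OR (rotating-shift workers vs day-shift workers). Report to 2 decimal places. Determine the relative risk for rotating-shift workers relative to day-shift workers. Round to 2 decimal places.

odds, rotating-shift workers = 0.1800/0.8200 = 0.2195
odds, day-shift workers = 0.1380/0.8620 = 0.1601
OR = 0.2195 / 0.1601 = 1.37
RR = 0.1800 / 0.1380 = 1.30

OR = 1.37; RR = 1.30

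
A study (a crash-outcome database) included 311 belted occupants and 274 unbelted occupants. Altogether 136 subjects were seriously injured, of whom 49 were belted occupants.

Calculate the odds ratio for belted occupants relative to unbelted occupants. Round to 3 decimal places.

OR = 0.402

belted occupants without the outcome: 311 − 49 = 262
unbelted occupants with the outcome: 136 − 49 = 87
unbelted occupants without the outcome: 274 − 87 = 187
odds, belted occupants = 49/262 = 0.1870
odds, unbelted occupants = 87/187 = 0.4652
OR = 0.1870 / 0.4652 = 0.402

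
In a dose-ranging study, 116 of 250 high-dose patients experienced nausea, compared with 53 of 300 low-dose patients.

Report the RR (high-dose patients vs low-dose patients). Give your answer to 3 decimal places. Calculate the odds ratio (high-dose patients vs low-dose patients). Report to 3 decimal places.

risk, high-dose patients = 116/250 = 0.4640
risk, low-dose patients = 53/300 = 0.1767
RR = 0.4640 / 0.1767 = 2.626
OR = (116 × 247) / (134 × 53) = 28652/7102 ≈ 4.034

RR = 2.626; OR = 4.034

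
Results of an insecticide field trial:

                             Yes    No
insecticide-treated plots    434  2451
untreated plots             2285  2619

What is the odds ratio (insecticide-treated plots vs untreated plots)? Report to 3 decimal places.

OR ≈ 0.203

odds, insecticide-treated plots = 434/2451 = 0.1771
odds, untreated plots = 2285/2619 = 0.8725
OR = 0.1771 / 0.8725 = 0.203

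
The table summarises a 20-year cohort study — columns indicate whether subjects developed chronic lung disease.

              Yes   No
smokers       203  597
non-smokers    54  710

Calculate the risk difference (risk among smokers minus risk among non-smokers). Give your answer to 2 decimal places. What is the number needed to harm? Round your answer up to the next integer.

risk, smokers = 203/800 = 0.2537
risk, non-smokers = 54/764 = 0.0707
risk difference = 0.2537 − 0.0707 = 0.18
absolute risk difference = 0.183069
1 / 0.183069 = 5.462 → round up → 6

RD = 0.18; NNH = 6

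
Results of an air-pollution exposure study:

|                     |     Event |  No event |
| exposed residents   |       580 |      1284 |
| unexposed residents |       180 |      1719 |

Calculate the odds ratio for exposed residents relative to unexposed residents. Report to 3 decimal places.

odds, exposed residents = 580/1284 = 0.4517
odds, unexposed residents = 180/1719 = 0.1047
OR = 0.4517 / 0.1047 = 4.314

OR = 4.314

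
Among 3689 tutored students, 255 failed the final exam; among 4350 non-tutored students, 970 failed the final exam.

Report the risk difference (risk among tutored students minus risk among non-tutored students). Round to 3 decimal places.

RD: -0.154

risk, tutored students = 255/3689 = 0.0691
risk, non-tutored students = 970/4350 = 0.2230
risk difference = 0.0691 − 0.2230 = -0.154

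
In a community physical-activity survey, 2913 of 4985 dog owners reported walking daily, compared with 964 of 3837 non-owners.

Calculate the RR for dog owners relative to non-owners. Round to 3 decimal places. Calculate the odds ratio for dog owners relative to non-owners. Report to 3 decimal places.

risk, dog owners = 2913/4985 = 0.5844
risk, non-owners = 964/3837 = 0.2512
RR = 0.5844 / 0.2512 = 2.326
odds, dog owners = 2913/2072 = 1.4059
odds, non-owners = 964/2873 = 0.3355
OR = 1.4059 / 0.3355 = 4.190

RR = 2.326; OR = 4.190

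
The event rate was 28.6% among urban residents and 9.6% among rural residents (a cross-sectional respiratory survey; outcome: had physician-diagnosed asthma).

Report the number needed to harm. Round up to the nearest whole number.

absolute risk difference = 0.190000
1 / 0.190000 = 5.263 → round up → 6

6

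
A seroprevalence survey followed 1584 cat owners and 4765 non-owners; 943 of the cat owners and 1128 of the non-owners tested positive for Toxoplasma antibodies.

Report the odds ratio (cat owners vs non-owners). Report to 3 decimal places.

OR = (943 × 3637) / (641 × 1128) = 3429691/723048 ≈ 4.743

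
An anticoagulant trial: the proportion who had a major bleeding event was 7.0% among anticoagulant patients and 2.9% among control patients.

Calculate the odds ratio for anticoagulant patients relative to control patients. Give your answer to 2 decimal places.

odds, anticoagulant patients = 0.07000/0.93000 = 0.07527
odds, control patients = 0.02900/0.97100 = 0.02987
OR = 0.07527 / 0.02987 = 2.52

OR = 2.52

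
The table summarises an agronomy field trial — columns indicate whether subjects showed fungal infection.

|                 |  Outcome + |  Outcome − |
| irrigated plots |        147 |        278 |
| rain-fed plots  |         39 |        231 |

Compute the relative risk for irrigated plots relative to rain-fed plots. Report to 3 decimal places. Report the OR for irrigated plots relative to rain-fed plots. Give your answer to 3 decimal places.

risk, irrigated plots = 147/425 = 0.3459
risk, rain-fed plots = 39/270 = 0.1444
RR = 0.3459 / 0.1444 = 2.395
OR = (147 × 231) / (278 × 39) = 33957/10842 ≈ 3.132

RR = 2.395; OR = 3.132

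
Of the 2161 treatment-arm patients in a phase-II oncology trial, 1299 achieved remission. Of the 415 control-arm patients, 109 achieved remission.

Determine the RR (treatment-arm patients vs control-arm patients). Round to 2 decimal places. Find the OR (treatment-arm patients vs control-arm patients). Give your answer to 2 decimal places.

risk, treatment-arm patients = 1299/2161 = 0.6011
risk, control-arm patients = 109/415 = 0.2627
RR = 0.6011 / 0.2627 = 2.29
odds, treatment-arm patients = 1299/862 = 1.5070
odds, control-arm patients = 109/306 = 0.3562
OR = 1.5070 / 0.3562 = 4.23

RR = 2.29; OR = 4.23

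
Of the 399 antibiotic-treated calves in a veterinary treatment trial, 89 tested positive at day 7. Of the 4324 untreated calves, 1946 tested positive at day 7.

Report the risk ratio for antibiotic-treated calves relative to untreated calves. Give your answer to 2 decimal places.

0.50

risk, antibiotic-treated calves = 89/399 = 0.2231
risk, untreated calves = 1946/4324 = 0.4500
RR = 0.2231 / 0.4500 = 0.50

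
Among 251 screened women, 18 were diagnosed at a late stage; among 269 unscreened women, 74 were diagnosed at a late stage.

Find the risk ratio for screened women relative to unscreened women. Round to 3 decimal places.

risk, screened women = 18/251 = 0.0717
risk, unscreened women = 74/269 = 0.2751
RR = 0.0717 / 0.2751 = 0.261

RR = 0.261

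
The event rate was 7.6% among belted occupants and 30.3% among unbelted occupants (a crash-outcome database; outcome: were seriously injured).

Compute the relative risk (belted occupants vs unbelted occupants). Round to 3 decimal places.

RR = 0.0760 / 0.3030 = 0.251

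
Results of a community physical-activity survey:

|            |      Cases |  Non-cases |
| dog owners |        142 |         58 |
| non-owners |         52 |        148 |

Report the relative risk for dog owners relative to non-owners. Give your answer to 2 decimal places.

risk, dog owners = 142/200 = 0.7100
risk, non-owners = 52/200 = 0.2600
RR = 0.7100 / 0.2600 = 2.73

RR = 2.73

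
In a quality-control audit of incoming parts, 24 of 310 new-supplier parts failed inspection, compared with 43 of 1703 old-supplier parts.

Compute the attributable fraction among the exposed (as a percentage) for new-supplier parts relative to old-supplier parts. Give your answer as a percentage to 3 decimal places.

risk, new-supplier parts = 24/310 = 0.07742
risk, old-supplier parts = 43/1703 = 0.02525
AR% = (0.07742 − 0.02525) / 0.07742 = 0.6739 → 67.386%

AR% ≈ 67.386%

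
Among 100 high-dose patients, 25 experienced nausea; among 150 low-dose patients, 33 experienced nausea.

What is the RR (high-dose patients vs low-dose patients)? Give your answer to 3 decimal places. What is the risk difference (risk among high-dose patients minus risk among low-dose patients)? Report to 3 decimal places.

risk, high-dose patients = 25/100 = 0.2500
risk, low-dose patients = 33/150 = 0.2200
RR = 0.2500 / 0.2200 = 1.136
risk difference = 0.2500 − 0.2200 = 0.030

RR = 1.136; RD = 0.030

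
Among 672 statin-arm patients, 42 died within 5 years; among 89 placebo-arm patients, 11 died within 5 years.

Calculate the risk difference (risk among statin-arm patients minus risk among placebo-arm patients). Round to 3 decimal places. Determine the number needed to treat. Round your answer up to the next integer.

risk, statin-arm patients = 42/672 = 0.0625
risk, placebo-arm patients = 11/89 = 0.1236
risk difference = 0.0625 − 0.1236 = -0.061
absolute risk difference = 0.061096
1 / 0.061096 = 16.368 → round up → 17

RD = -0.061; NNT = 17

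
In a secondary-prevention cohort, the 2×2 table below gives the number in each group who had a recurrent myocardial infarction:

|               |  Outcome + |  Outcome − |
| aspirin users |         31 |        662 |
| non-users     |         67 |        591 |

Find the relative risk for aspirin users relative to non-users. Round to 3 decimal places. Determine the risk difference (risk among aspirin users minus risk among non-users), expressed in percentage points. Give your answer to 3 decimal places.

RR = 0.439; RD = -5.709

risk, aspirin users = 31/693 = 0.04473
risk, non-users = 67/658 = 0.10182
RR = 0.04473 / 0.10182 = 0.439
risk difference = 0.04473 − 0.10182 = -0.05709 → -5.709 percentage points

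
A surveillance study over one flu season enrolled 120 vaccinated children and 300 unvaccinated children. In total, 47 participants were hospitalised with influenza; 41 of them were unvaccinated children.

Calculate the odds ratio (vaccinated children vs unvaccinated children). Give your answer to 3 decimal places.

0.332

vaccinated children with the outcome: 47 − 41 = 6
vaccinated children without the outcome: 120 − 6 = 114
unvaccinated children without the outcome: 300 − 41 = 259
OR = (6 × 259) / (114 × 41) = 1554/4674 ≈ 0.332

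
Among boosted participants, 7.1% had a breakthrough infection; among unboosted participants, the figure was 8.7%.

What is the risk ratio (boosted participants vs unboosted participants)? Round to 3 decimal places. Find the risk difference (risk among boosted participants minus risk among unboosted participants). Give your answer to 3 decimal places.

RR = 0.0710 / 0.0870 = 0.816
risk difference = 0.0710 − 0.0870 = -0.016

RR = 0.816; RD = -0.016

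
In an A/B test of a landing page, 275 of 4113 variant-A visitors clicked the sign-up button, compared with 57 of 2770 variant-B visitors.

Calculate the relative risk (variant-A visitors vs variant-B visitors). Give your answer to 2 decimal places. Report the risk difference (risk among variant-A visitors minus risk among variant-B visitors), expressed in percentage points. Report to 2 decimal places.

RR = 3.25; RD = 4.63

risk, variant-A visitors = 275/4113 = 0.06686
risk, variant-B visitors = 57/2770 = 0.02058
RR = 0.06686 / 0.02058 = 3.25
risk difference = 0.06686 − 0.02058 = 0.04628 → 4.63 percentage points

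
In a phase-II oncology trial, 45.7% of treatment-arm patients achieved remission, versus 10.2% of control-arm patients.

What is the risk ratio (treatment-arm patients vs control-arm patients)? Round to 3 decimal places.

RR = 0.4570 / 0.1020 = 4.480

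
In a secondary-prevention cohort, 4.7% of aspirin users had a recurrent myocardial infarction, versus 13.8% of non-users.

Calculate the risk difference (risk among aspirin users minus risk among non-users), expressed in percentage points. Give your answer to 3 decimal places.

RD ≈ -9.100

risk difference = 0.04700 − 0.13800 = -0.09100 → -9.100 percentage points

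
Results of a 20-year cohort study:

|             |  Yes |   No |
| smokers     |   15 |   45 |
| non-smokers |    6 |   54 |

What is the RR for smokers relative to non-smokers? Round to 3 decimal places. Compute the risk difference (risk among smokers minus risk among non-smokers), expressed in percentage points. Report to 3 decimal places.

RR = 2.500; RD = 15.000

risk, smokers = 15/60 = 0.2500
risk, non-smokers = 6/60 = 0.1000
RR = 0.2500 / 0.1000 = 2.500
risk difference = 0.2500 − 0.1000 = 0.1500 → 15.000 percentage points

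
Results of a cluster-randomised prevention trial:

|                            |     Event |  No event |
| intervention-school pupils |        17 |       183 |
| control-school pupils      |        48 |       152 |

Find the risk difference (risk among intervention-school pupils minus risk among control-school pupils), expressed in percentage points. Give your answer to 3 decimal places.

-15.500

risk, intervention-school pupils = 17/200 = 0.0850
risk, control-school pupils = 48/200 = 0.2400
risk difference = 0.0850 − 0.2400 = -0.1550 → -15.500 percentage points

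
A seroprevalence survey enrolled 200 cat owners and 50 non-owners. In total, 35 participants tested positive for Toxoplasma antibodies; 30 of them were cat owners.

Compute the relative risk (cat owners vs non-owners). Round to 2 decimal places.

RR = 1.50

cat owners without the outcome: 200 − 30 = 170
non-owners with the outcome: 35 − 30 = 5
non-owners without the outcome: 50 − 5 = 45
risk, cat owners = 30/200 = 0.1500
risk, non-owners = 5/50 = 0.1000
RR = 0.1500 / 0.1000 = 1.50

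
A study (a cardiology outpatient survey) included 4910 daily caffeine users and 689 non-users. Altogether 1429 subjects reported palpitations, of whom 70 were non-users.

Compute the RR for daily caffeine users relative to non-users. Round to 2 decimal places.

daily caffeine users with the outcome: 1429 − 70 = 1359
daily caffeine users without the outcome: 4910 − 1359 = 3551
non-users without the outcome: 689 − 70 = 619
risk, daily caffeine users = 1359/4910 = 0.2768
risk, non-users = 70/689 = 0.1016
RR = 0.2768 / 0.1016 = 2.72

2.72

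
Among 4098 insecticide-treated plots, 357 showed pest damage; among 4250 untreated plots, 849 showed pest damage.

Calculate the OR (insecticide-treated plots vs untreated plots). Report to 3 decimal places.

OR = (357 × 3401) / (3741 × 849) = 1214157/3176109 ≈ 0.382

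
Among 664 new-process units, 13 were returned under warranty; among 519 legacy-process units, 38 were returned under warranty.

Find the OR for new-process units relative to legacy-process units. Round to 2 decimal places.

OR = 0.25

odds, new-process units = 13/651 = 0.01997
odds, legacy-process units = 38/481 = 0.07900
OR = 0.01997 / 0.07900 = 0.25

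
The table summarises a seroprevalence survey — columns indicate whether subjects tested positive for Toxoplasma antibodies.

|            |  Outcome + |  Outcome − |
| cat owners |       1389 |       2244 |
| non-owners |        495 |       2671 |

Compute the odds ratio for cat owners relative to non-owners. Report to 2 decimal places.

OR ≈ 3.34

odds, cat owners = 1389/2244 = 0.6190
odds, non-owners = 495/2671 = 0.1853
OR = 0.6190 / 0.1853 = 3.34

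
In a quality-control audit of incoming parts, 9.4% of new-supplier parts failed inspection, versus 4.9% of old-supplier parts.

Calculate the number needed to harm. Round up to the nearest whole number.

NNH: 23

absolute risk difference = 0.045000
1 / 0.045000 = 22.222 → round up → 23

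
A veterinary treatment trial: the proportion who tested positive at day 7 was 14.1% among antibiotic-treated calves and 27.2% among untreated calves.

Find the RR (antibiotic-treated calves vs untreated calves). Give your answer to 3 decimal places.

RR = 0.1410 / 0.2720 = 0.518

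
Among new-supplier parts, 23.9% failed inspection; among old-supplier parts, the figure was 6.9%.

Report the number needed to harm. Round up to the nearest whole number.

absolute risk difference = 0.170000
1 / 0.170000 = 5.882 → round up → 6

6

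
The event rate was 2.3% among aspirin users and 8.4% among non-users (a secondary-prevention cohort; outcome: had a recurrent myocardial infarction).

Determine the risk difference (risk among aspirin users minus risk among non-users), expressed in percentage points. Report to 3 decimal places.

risk difference = 0.02300 − 0.08400 = -0.06100 → -6.100 percentage points

-6.100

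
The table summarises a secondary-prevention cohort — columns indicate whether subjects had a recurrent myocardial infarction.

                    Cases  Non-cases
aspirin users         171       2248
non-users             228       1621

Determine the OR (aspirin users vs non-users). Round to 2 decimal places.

OR = (171 × 1621) / (2248 × 228) = 277191/512544 ≈ 0.54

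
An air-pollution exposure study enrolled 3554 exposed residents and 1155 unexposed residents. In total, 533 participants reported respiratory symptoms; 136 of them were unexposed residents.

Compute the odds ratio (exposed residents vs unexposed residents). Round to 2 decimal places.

0.94

exposed residents with the outcome: 533 − 136 = 397
exposed residents without the outcome: 3554 − 397 = 3157
unexposed residents without the outcome: 1155 − 136 = 1019
odds, exposed residents = 397/3157 = 0.1258
odds, unexposed residents = 136/1019 = 0.1335
OR = 0.1258 / 0.1335 = 0.94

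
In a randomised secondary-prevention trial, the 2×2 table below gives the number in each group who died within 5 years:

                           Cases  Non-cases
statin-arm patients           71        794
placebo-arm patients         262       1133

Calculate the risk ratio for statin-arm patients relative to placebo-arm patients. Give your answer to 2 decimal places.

risk, statin-arm patients = 71/865 = 0.0821
risk, placebo-arm patients = 262/1395 = 0.1878
RR = 0.0821 / 0.1878 = 0.44

0.44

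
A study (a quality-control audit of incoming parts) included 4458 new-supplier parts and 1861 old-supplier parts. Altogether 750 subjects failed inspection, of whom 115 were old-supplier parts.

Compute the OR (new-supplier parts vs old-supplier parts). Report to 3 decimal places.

2.522

new-supplier parts with the outcome: 750 − 115 = 635
new-supplier parts without the outcome: 4458 − 635 = 3823
old-supplier parts without the outcome: 1861 − 115 = 1746
OR = (635 × 1746) / (3823 × 115) = 1108710/439645 ≈ 2.522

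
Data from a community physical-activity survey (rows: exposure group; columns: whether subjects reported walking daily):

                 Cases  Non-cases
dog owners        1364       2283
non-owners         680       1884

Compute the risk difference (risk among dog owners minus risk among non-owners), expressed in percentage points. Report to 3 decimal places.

risk, dog owners = 1364/3647 = 0.3740
risk, non-owners = 680/2564 = 0.2652
risk difference = 0.3740 − 0.2652 = 0.1088 → 10.880 percentage points

10.880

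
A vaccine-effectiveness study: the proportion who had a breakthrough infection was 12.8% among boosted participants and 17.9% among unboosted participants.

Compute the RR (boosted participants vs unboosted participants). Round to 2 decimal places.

RR = 0.1280 / 0.1790 = 0.72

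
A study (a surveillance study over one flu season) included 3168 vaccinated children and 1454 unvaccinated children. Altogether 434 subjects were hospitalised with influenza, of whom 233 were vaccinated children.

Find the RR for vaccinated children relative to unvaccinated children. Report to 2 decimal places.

0.53

vaccinated children without the outcome: 3168 − 233 = 2935
unvaccinated children with the outcome: 434 − 233 = 201
unvaccinated children without the outcome: 1454 − 201 = 1253
risk, vaccinated children = 233/3168 = 0.0735
risk, unvaccinated children = 201/1454 = 0.1382
RR = 0.0735 / 0.1382 = 0.53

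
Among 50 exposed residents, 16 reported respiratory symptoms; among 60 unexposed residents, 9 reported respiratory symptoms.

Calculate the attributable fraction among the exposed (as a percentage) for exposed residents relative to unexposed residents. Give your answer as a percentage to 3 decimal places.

risk, exposed residents = 16/50 = 0.3200
risk, unexposed residents = 9/60 = 0.1500
AR% = (0.3200 − 0.1500) / 0.3200 = 0.5312 → 53.125%

AR% = 53.125%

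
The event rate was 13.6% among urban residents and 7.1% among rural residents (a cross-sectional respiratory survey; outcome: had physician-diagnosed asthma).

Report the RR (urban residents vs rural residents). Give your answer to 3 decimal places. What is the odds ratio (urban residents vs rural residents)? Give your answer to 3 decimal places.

RR = 0.1360 / 0.0710 = 1.915
odds, urban residents = 0.1360/0.8640 = 0.1574
odds, rural residents = 0.0710/0.9290 = 0.0764
OR = 0.1574 / 0.0764 = 2.060

RR = 1.915; OR = 2.060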